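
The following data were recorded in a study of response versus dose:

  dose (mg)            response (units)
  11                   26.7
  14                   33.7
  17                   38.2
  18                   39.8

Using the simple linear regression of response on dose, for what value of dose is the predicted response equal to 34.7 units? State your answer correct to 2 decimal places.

15.05

n = 4, Σx = 60, Σy = 138.4, Σxy = 2131.3, Σx² = 930
Sxx = Σx² − (Σx)²/n = 930 − 900 = 30
Sxy = Σxy − (Σx)(Σy)/n = 2131.3 − 2076 = 55.3
b = Sxy/Sxx = 55.3/30 = 1.843333
a = ȳ − b·x̄ = 34.6 − 1.843333·15 = 6.95
Set a + b·x = 34.7: x = (34.7 − 6.95) / 1.843333 = 15.054250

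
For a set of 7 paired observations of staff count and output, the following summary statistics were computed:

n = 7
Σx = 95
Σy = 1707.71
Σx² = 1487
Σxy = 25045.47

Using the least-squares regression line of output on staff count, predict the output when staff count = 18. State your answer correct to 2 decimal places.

285.83

Sxx = Σx² − (Σx)²/n = 1487 − 1289.285714 = 197.714286
Sxy = Σxy − (Σx)(Σy)/n = 25045.47 − 23176.064286 = 1869.405714
b = Sxy/Sxx = 1869.405714/197.714286 = 9.455087
a = ȳ − b·x̄ = 243.958571 − 9.455087·13.571429 = 115.639538
ŷ(18) = a + b·18 = 115.639538 + 9.455087·18 = 285.831098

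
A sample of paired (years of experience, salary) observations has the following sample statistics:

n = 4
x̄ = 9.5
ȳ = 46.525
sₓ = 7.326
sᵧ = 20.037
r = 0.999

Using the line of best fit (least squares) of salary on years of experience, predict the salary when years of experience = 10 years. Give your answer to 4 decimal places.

47.8912

b = r · sᵧ/sₓ = 0.999 · 20.037/7.326 = 2.732318
a = ȳ − b·x̄ = 46.525 − 2.732318·9.5 = 20.567977
ŷ(10) = a + b·10 = 20.567977 + 2.732318·10 = 47.891159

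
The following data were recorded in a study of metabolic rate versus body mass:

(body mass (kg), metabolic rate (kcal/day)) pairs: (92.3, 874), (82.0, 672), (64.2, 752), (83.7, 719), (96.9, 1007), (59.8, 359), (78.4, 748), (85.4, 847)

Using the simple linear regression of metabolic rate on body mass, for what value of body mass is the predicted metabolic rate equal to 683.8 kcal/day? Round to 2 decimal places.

75.16

n = 8, Σx = 642.7, Σy = 5978, Σxy = 494256.4, Σx² = 52775.99
Sxx = Σx² − (Σx)²/n = 52775.99 − 51632.91125 = 1143.07875
Sxy = Σxy − (Σx)(Σy)/n = 494256.4 − 480257.575 = 13998.825
b = Sxy/Sxx = 13998.825/1143.07875 = 12.246597
a = ȳ − b·x̄ = 747.25 − 12.246597·80.3375 = -236.611001
Set a + b·x = 683.8: x = (683.8 − (-236.611001)) / 12.246597 = 75.156469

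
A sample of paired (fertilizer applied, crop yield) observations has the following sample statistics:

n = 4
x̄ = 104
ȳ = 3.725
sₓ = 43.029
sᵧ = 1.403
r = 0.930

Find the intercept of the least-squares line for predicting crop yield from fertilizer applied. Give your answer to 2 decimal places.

b = r · sᵧ/sₓ = 0.93 · 1.403/43.029 = 0.030324
a = ȳ − b·x̄ = 3.725 − 0.030324·104 = 0.571356

0.57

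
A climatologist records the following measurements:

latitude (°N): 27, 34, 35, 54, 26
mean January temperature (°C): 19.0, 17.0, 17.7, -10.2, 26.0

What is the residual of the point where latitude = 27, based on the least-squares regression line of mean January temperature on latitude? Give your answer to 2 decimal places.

-4.78

n = 5, Σx = 176, Σy = 69.5, Σxy = 1835.7, Σx² = 6702
Sxx = Σx² − (Σx)²/n = 6702 − 6195.2 = 506.8
Sxy = Σxy − (Σx)(Σy)/n = 1835.7 − 2446.4 = -610.7
b = Sxy/Sxx = -610.7/506.8 = -1.205012
a = ȳ − b·x̄ = 13.9 − (-1.205012)·35.2 = 56.316417
ŷ(27) = 56.316417 + (-1.205012)·27 = 23.781097
residual = y − ŷ = 19.0 − 23.781097 = -4.781097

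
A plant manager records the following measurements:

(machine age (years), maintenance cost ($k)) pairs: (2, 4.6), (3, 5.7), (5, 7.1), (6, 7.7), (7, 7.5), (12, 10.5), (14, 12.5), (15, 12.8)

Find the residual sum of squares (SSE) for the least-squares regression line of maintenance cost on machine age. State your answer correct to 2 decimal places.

n = 8, Σx = 64, Σy = 68.4, Σxy = 653.5, Σx² = 688, Σy² = 649.94
Sxx = Σx² − (Σx)²/n = 688 − 512 = 176
Sxy = Σxy − (Σx)(Σy)/n = 653.5 − 547.2 = 106.3
Syy = Σy² − (Σy)²/n = 649.94 − 584.82 = 65.12
b = Sxy/Sxx = 106.3/176 = 0.603977
SSE = Syy − b·Sxy = 65.12 − 0.603977·106.3 = 0.917216

0.92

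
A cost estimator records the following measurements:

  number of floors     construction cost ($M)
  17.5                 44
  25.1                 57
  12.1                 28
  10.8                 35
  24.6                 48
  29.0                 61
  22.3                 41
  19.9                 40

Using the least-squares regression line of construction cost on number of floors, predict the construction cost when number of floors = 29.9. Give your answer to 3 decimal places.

n = 8, Σx = 161.3, Σy = 354, Σxy = 7577.6, Σx² = 3538.77
Sxx = Σx² − (Σx)²/n = 3538.77 − 3252.21125 = 286.55875
Sxy = Σxy − (Σx)(Σy)/n = 7577.6 − 7137.525 = 440.075
b = Sxy/Sxx = 440.075/286.55875 = 1.535723
a = ȳ − b·x̄ = 44.25 − 1.535723·20.1625 = 13.285975
ŷ(29.9) = a + b·29.9 = 13.285975 + 1.535723·29.9 = 59.204107

59.204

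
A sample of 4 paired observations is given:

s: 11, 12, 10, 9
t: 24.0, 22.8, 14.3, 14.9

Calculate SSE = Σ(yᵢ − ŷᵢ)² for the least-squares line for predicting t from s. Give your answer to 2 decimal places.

22.56

n = 4, Σx = 42, Σy = 76, Σxy = 814.7, Σx² = 446, Σy² = 1522.34
Sxx = Σx² − (Σx)²/n = 446 − 441 = 5
Sxy = Σxy − (Σx)(Σy)/n = 814.7 − 798 = 16.7
Syy = Σy² − (Σy)²/n = 1522.34 − 1444 = 78.34
b = Sxy/Sxx = 16.7/5 = 3.34
SSE = Syy − b·Sxy = 78.34 − 3.34·16.7 = 22.562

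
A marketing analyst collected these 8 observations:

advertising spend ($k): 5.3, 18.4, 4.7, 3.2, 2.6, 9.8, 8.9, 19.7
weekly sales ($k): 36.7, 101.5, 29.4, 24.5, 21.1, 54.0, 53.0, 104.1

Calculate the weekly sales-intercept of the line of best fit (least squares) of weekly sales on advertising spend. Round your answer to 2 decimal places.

n = 8, Σx = 72.6, Σy = 424.3, Σxy = 5385.22, Σx² = 969.08
Sxx = Σx² − (Σx)²/n = 969.08 − 658.845 = 310.235
Sxy = Σxy − (Σx)(Σy)/n = 5385.22 − 3850.5225 = 1534.6975
b = Sxy/Sxx = 1534.6975/310.235 = 4.946887
a = ȳ − b·x̄ = 53.0375 − 4.946887·9.075 = 8.144500

8.14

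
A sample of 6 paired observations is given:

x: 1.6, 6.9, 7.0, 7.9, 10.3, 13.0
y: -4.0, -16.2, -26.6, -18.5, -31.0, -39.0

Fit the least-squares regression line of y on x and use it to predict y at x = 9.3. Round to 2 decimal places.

-27.19

n = 6, Σx = 46.7, Σy = -135.3, Σxy = -1276.83, Σx² = 436.67
Sxx = Σx² − (Σx)²/n = 436.67 − 363.481667 = 73.188333
Sxy = Σxy − (Σx)(Σy)/n = -1276.83 − (-1053.085) = -223.745
b = Sxy/Sxx = -223.745/73.188333 = -3.057113
a = ȳ − b·x̄ = -22.55 − (-3.057113)·7.783333 = 1.244529
ŷ(9.3) = a + b·9.3 = 1.244529 + (-3.057113)·9.3 = -27.186621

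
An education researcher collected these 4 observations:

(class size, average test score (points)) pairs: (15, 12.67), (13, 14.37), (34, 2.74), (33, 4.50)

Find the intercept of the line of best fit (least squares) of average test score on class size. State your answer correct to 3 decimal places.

n = 4, Σx = 95, Σy = 34.28, Σxy = 618.52, Σx² = 2639
Sxx = Σx² − (Σx)²/n = 2639 − 2256.25 = 382.75
Sxy = Σxy − (Σx)(Σy)/n = 618.52 − 814.15 = -195.63
b = Sxy/Sxx = -195.63/382.75 = -0.511117
a = ȳ − b·x̄ = 8.57 − (-0.511117)·23.75 = 20.709027

20.709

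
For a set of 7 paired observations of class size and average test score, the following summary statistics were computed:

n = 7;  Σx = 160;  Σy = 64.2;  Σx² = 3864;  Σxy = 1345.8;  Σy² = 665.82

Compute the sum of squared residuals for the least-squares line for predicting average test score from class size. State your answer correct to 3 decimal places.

5.499

Sxx = Σx² − (Σx)²/n = 3864 − 3657.142857 = 206.857143
Sxy = Σxy − (Σx)(Σy)/n = 1345.8 − 1467.428571 = -121.628571
Syy = Σy² − (Σy)²/n = 665.82 − 588.805714 = 77.014286
b = Sxy/Sxx = -121.628571/206.857143 = -0.587983
SSE = Syy − b·Sxy = 77.014286 − (-0.587983)·(-121.628571) = 5.498702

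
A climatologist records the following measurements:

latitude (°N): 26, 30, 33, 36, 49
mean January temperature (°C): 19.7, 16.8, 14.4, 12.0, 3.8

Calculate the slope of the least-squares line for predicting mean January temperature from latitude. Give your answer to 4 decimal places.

n = 5, Σx = 174, Σy = 66.7, Σxy = 2109.6, Σx² = 6362
Sxx = Σx² − (Σx)²/n = 6362 − 6055.2 = 306.8
Sxy = Σxy − (Σx)(Σy)/n = 2109.6 − 2321.16 = -211.56
b = Sxy/Sxx = -211.56/306.8 = -0.689570

-0.6896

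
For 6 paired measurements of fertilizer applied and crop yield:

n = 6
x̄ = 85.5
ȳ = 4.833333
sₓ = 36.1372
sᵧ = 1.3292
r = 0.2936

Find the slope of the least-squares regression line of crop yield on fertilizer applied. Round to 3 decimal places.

b = r · sᵧ/sₓ = 0.2936 · 1.3292/36.1372 = 0.010799

0.011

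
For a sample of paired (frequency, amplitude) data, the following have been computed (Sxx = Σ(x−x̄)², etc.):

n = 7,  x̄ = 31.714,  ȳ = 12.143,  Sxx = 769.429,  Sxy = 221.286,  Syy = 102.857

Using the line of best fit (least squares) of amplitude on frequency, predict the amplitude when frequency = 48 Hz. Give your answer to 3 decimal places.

16.827

b = Sxy/Sxx = 221.286/769.429 = 0.287598
a = ȳ − b·x̄ = 12.143 − 0.287598·31.714 = 3.022127
ŷ(48) = a + b·48 = 3.022127 + 0.287598·48 = 16.826816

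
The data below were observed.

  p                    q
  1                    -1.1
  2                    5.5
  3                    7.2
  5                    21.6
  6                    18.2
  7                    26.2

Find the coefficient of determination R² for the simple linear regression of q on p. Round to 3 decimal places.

n = 6, Σx = 24, Σy = 77.6, Σxy = 432.1, Σx² = 124, Σy² = 1567.54
Sxx = Σx² − (Σx)²/n = 124 − 96 = 28
Sxy = Σxy − (Σx)(Σy)/n = 432.1 − 310.4 = 121.7
Syy = Σy² − (Σy)²/n = 1567.54 − 1003.626667 = 563.913333
R² = Sxy²/(Sxx·Syy) = (121.7)²/(28·563.913333) = 0.938017

0.938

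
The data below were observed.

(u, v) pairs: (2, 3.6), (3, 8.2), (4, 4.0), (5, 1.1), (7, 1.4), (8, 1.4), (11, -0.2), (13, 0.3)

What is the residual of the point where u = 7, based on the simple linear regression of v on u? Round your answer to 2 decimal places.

-0.88

n = 8, Σx = 53, Σy = 19.8, Σxy = 76, Σx² = 457
Sxx = Σx² − (Σx)²/n = 457 − 351.125 = 105.875
Sxy = Σxy − (Σx)(Σy)/n = 76 − 131.175 = -55.175
b = Sxy/Sxx = -55.175/105.875 = -0.521133
a = ȳ − b·x̄ = 2.475 − (-0.521133)·6.625 = 5.927509
ŷ(7) = 5.927509 + (-0.521133)·7 = 2.279575
residual = y − ŷ = 1.4 − 2.279575 = -0.879575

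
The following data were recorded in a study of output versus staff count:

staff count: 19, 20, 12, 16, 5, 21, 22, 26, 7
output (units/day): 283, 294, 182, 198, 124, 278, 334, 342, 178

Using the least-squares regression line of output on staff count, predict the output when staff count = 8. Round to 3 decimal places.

158.522

n = 9, Σx = 148, Σy = 2213, Σxy = 40553, Σx² = 2836
Sxx = Σx² − (Σx)²/n = 2836 − 2433.777778 = 402.222222
Sxy = Σxy − (Σx)(Σy)/n = 40553 − 36391.555556 = 4161.444444
b = Sxy/Sxx = 4161.444444/402.222222 = 10.346133
a = ȳ − b·x̄ = 245.888889 − 10.346133·16.444444 = 75.752486
ŷ(8) = a + b·8 = 75.752486 + 10.346133·8 = 158.521547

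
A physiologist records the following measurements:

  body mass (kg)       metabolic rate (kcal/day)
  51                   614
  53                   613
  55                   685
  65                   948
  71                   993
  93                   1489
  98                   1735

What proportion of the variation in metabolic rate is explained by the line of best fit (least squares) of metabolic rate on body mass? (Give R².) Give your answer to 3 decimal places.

0.988

n = 7, Σx = 486, Σy = 7077, Σxy = 542108, Σx² = 35954, Σy² = 8334089
Sxx = Σx² − (Σx)²/n = 35954 − 33742.285714 = 2211.714286
Sxy = Σxy − (Σx)(Σy)/n = 542108 − 491346 = 50762
Syy = Σy² − (Σy)²/n = 8334089 − 7154847 = 1179242
R² = Sxy²/(Sxx·Syy) = (50762)²/(2211.714286·1179242) = 0.987974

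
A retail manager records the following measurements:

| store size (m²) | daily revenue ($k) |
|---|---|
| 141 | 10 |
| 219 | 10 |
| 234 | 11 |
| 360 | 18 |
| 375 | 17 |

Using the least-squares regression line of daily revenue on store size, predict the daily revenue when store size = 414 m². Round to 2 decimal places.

18.77

n = 5, Σx = 1329, Σy = 66, Σxy = 19029, Σx² = 392823
Sxx = Σx² − (Σx)²/n = 392823 − 353248.2 = 39574.8
Sxy = Σxy − (Σx)(Σy)/n = 19029 − 17542.8 = 1486.2
b = Sxy/Sxx = 1486.2/39574.8 = 0.037554
a = ȳ − b·x̄ = 13.2 − 0.037554·265.8 = 3.218093
ŷ(414) = a + b·414 = 3.218093 + 0.037554·414 = 18.765533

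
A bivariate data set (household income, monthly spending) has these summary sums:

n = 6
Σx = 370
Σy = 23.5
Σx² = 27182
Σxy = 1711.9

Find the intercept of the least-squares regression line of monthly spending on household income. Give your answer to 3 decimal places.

0.205

Sxx = Σx² − (Σx)²/n = 27182 − 22816.666667 = 4365.333333
Sxy = Σxy − (Σx)(Σy)/n = 1711.9 − 1449.166667 = 262.733333
b = Sxy/Sxx = 262.733333/4365.333333 = 0.060186
a = ȳ − b·x̄ = 3.916667 − 0.060186·61.666667 = 0.205177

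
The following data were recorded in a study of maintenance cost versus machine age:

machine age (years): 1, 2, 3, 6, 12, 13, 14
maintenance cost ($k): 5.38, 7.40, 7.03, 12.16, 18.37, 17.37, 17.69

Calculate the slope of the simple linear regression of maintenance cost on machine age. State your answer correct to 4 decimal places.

n = 7, Σx = 51, Σy = 85.4, Σxy = 808.14, Σx² = 559
Sxx = Σx² − (Σx)²/n = 559 − 371.571429 = 187.428571
Sxy = Σxy − (Σx)(Σy)/n = 808.14 − 622.2 = 185.94
b = Sxy/Sxx = 185.94/187.428571 = 0.992058

0.9921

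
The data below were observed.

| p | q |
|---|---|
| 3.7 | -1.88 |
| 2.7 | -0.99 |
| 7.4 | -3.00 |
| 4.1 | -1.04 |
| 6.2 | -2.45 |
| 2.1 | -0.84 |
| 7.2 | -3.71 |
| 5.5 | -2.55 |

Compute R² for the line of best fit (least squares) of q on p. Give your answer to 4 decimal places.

0.8656

n = 8, Σx = 38.9, Σy = -16.46, Σxy = -93.784, Σx² = 217.49, Σy² = 41.5708
Sxx = Σx² − (Σx)²/n = 217.49 − 189.15125 = 28.33875
Sxy = Σxy − (Σx)(Σy)/n = -93.784 − (-80.03675) = -13.74725
Syy = Σy² − (Σy)²/n = 41.5708 − 33.86645 = 7.70435
R² = Sxy²/(Sxx·Syy) = (-13.74725)²/(28.33875·7.70435) = 0.865595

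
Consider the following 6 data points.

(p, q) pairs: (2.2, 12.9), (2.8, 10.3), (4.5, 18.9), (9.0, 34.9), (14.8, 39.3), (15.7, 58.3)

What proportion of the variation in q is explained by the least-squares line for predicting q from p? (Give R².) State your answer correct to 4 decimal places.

n = 6, Σx = 49, Σy = 174.6, Σxy = 1953.32, Σx² = 579.46, Σy² = 6791.1
Sxx = Σx² − (Σx)²/n = 579.46 − 400.166667 = 179.293333
Sxy = Σxy − (Σx)(Σy)/n = 1953.32 − 1425.9 = 527.42
Syy = Σy² − (Σy)²/n = 6791.1 − 5080.86 = 1710.24
R² = Sxy²/(Sxx·Syy) = (527.42)²/(179.293333·1710.24) = 0.907177

0.9072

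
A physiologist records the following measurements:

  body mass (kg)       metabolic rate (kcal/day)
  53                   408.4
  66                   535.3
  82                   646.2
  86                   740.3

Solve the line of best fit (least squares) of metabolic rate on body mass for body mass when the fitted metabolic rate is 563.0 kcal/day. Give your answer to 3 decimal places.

69.646

n = 4, Σx = 287, Σy = 2330.2, Σxy = 173629.2, Σx² = 21285
Sxx = Σx² − (Σx)²/n = 21285 − 20592.25 = 692.75
Sxy = Σxy − (Σx)(Σy)/n = 173629.2 − 167191.85 = 6437.35
b = Sxy/Sxx = 6437.35/692.75 = 9.292458
a = ȳ − b·x̄ = 582.55 − 9.292458·71.75 = -84.183833
Set a + b·x = 563.0: x = (563.0 − (-84.183833)) / 9.292458 = 69.646143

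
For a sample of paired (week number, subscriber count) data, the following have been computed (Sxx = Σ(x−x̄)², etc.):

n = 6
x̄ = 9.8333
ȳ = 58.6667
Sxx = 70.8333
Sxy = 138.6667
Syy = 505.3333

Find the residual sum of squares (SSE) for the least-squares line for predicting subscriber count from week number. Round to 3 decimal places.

b = Sxy/Sxx = 138.6667/70.8333 = 1.957648
SSE = Syy − b·Sxy = 505.3333 − 1.957648·138.6667 = 233.872650

233.873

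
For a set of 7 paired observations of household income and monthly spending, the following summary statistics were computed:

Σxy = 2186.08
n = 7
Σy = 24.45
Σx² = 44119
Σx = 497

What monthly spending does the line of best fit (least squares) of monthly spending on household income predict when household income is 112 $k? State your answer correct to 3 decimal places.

Sxx = Σx² − (Σx)²/n = 44119 − 35287 = 8832
Sxy = Σxy − (Σx)(Σy)/n = 2186.08 − 1735.95 = 450.13
b = Sxy/Sxx = 450.13/8832 = 0.050966
a = ȳ − b·x̄ = 3.492857 − 0.050966·71 = -0.125715
ŷ(112) = a + b·112 = -0.125715 + 0.050966·112 = 5.582455

5.582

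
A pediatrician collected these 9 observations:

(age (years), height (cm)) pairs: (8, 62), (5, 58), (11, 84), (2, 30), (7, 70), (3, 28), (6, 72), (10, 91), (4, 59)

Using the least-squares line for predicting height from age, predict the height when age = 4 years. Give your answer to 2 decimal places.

47.59

n = 9, Σx = 56, Σy = 554, Σxy = 3922, Σx² = 424
Sxx = Σx² − (Σx)²/n = 424 − 348.444444 = 75.555556
Sxy = Σxy − (Σx)(Σy)/n = 3922 − 3447.111111 = 474.888889
b = Sxy/Sxx = 474.888889/75.555556 = 6.285294
a = ȳ − b·x̄ = 61.555556 − 6.285294·6.222222 = 22.447059
ŷ(4) = a + b·4 = 22.447059 + 6.285294·4 = 47.588235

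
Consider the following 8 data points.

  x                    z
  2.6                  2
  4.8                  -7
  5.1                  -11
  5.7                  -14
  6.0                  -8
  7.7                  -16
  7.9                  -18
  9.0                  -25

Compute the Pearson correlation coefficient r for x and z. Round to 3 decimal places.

n = 8, Σx = 48.8, Σy = -97, Σxy = -702.7, Σx² = 327, Σy² = 1639
Sxx = Σx² − (Σx)²/n = 327 − 297.68 = 29.32
Sxy = Σxy − (Σx)(Σy)/n = -702.7 − (-591.7) = -111
Syy = Σy² − (Σy)²/n = 1639 − 1176.125 = 462.875
r = Sxy/√(Sxx·Syy) = -111/√(13571.495) = -111/116.496760 = -0.952816

-0.953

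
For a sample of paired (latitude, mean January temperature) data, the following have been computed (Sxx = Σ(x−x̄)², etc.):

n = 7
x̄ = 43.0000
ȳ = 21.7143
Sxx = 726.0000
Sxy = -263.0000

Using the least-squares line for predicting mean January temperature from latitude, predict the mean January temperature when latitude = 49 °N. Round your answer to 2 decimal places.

19.54

b = Sxy/Sxx = -263/726 = -0.362259
a = ȳ − b·x̄ = 21.7143 − (-0.362259)·43 = 37.291435
ŷ(49) = a + b·49 = 37.291435 + (-0.362259)·49 = 19.540746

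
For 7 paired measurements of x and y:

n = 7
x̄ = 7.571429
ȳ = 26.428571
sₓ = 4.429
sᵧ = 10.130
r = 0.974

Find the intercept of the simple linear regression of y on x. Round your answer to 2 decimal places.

b = r · sᵧ/sₓ = 0.974 · 10.13/4.429 = 2.227731
a = ȳ − b·x̄ = 26.428571 − 2.227731·7.571429 = 9.561465

9.56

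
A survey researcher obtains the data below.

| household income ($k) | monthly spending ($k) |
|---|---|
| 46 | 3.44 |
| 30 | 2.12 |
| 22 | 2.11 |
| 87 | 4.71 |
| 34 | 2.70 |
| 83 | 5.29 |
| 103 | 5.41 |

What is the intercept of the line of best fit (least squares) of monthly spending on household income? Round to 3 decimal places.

n = 7, Σx = 405, Σy = 25.78, Σxy = 1766.13, Σx² = 29723
Sxx = Σx² − (Σx)²/n = 29723 − 23432.142857 = 6290.857143
Sxy = Σxy − (Σx)(Σy)/n = 1766.13 − 1491.557143 = 274.572857
b = Sxy/Sxx = 274.572857/6290.857143 = 0.043646
a = ȳ − b·x̄ = 3.682857 − 0.043646·57.857143 = 1.157605

1.158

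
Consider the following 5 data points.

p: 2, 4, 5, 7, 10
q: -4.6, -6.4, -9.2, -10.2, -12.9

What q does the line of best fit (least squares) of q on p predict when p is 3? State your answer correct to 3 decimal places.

-5.954

n = 5, Σx = 28, Σy = -43.3, Σxy = -281.2, Σx² = 194
Sxx = Σx² − (Σx)²/n = 194 − 156.8 = 37.2
Sxy = Σxy − (Σx)(Σy)/n = -281.2 − (-242.48) = -38.72
b = Sxy/Sxx = -38.72/37.2 = -1.040860
a = ȳ − b·x̄ = -8.66 − (-1.040860)·5.6 = -2.831183
ŷ(3) = a + b·3 = -2.831183 + (-1.040860)·3 = -5.953763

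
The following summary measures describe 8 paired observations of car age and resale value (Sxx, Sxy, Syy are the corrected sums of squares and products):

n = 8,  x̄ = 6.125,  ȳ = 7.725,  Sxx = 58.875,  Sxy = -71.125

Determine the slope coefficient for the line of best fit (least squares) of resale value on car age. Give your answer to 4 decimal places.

b = Sxy/Sxx = -71.125/58.875 = -1.208068

-1.2081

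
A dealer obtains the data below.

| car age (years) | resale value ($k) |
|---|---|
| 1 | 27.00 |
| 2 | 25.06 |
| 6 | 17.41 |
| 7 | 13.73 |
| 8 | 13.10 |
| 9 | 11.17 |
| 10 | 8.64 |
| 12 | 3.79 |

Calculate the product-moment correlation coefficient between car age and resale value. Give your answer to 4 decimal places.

-0.9974

n = 8, Σx = 55, Σy = 119.9, Σxy = 614.9, Σx² = 479, Σy² = 2234.0172
Sxx = Σx² − (Σx)²/n = 479 − 378.125 = 100.875
Sxy = Σxy − (Σx)(Σy)/n = 614.9 − 824.3125 = -209.4125
Syy = Σy² − (Σy)²/n = 2234.0172 − 1797.00125 = 437.01595
r = Sxy/√(Sxx·Syy) = -209.4125/√(44083.983956) = -209.4125/209.961863 = -0.997384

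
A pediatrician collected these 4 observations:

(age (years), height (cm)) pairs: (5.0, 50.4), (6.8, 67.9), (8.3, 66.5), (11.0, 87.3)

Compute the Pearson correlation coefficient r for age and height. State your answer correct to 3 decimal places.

0.960

n = 4, Σx = 31.1, Σy = 272.1, Σxy = 2225.97, Σx² = 261.13, Σy² = 19194.11
Sxx = Σx² − (Σx)²/n = 261.13 − 241.8025 = 19.3275
Sxy = Σxy − (Σx)(Σy)/n = 2225.97 − 2115.5775 = 110.3925
Syy = Σy² − (Σy)²/n = 19194.11 − 18509.6025 = 684.5075
r = Sxy/√(Sxx·Syy) = 110.3925/√(13229.818706) = 110.3925/115.020949 = 0.959760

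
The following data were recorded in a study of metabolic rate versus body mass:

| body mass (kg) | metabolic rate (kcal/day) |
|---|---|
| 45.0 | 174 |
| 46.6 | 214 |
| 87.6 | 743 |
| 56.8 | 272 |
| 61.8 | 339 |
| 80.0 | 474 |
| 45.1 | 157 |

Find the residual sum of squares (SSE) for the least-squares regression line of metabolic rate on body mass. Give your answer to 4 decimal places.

18695.9011

n = 7, Σx = 422.9, Σy = 2373, Σxy = 164289.7, Σx² = 27349.81, Σy² = 1066351
Sxx = Σx² − (Σx)²/n = 27349.81 − 25549.201429 = 1800.608571
Sxy = Σxy − (Σx)(Σy)/n = 164289.7 − 143363.1 = 20926.6
Syy = Σy² − (Σy)²/n = 1066351 − 804447 = 261904
b = Sxy/Sxx = 20926.6/1800.608571 = 11.621960
SSE = Syy − b·Sxy = 261904 − 11.621960·20926.6 = 18695.901078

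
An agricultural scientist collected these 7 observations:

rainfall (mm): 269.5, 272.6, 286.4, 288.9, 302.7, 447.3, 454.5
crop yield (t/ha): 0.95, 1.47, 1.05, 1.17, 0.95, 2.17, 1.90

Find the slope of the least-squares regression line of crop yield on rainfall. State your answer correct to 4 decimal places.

0.0053

n = 7, Σx = 2321.9, Σy = 9.66, Σxy = 3417.236, Σx² = 810704.01
Sxx = Σx² − (Σx)²/n = 810704.01 − 770174.23 = 40529.78
Sxy = Σxy − (Σx)(Σy)/n = 3417.236 − 3204.222 = 213.014
b = Sxy/Sxx = 213.014/40529.78 = 0.005256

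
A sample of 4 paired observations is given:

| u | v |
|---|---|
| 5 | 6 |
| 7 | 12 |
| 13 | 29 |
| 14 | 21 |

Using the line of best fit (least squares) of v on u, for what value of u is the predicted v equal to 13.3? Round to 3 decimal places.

n = 4, Σx = 39, Σy = 68, Σxy = 785, Σx² = 439
Sxx = Σx² − (Σx)²/n = 439 − 380.25 = 58.75
Sxy = Σxy − (Σx)(Σy)/n = 785 − 663 = 122
b = Sxy/Sxx = 122/58.75 = 2.076596
a = ȳ − b·x̄ = 17 − 2.076596·9.75 = -3.246809
Set a + b·x = 13.3: x = (13.3 − (-3.246809)) / 2.076596 = 7.968238

7.968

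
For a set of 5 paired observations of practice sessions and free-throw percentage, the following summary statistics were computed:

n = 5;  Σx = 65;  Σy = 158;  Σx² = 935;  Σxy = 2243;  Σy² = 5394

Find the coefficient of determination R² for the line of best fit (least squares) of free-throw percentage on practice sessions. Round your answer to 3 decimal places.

Sxx = Σx² − (Σx)²/n = 935 − 845 = 90
Sxy = Σxy − (Σx)(Σy)/n = 2243 − 2054 = 189
Syy = Σy² − (Σy)²/n = 5394 − 4992.8 = 401.2
R² = Sxy²/(Sxx·Syy) = (189)²/(90·401.2) = 0.989282

0.989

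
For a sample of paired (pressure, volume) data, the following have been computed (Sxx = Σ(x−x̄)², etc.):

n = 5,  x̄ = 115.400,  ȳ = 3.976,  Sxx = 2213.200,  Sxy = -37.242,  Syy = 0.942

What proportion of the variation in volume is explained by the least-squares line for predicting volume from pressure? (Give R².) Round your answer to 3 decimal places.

0.665

R² = Sxy²/(Sxx·Syy) = (-37.242)²/(2213.2·0.942) = 0.665265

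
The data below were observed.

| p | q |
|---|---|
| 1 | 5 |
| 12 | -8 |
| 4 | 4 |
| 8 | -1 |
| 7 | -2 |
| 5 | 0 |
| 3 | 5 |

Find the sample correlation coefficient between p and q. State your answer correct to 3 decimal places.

-0.962

n = 7, Σx = 40, Σy = 3, Σxy = -82, Σx² = 308, Σy² = 135
Sxx = Σx² − (Σx)²/n = 308 − 228.571429 = 79.428571
Sxy = Σxy − (Σx)(Σy)/n = -82 − 17.142857 = -99.142857
Syy = Σy² − (Σy)²/n = 135 − 1.285714 = 133.714286
r = Sxy/√(Sxx·Syy) = -99.142857/√(10620.734694) = -99.142857/103.056949 = -0.962020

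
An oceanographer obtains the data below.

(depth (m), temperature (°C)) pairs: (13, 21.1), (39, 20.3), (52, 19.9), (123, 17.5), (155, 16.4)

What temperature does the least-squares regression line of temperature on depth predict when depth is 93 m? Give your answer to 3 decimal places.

n = 5, Σx = 382, Σy = 95.2, Σxy = 6795.3, Σx² = 43548
Sxx = Σx² − (Σx)²/n = 43548 − 29184.8 = 14363.2
Sxy = Σxy − (Σx)(Σy)/n = 6795.3 − 7273.28 = -477.98
b = Sxy/Sxx = -477.98/14363.2 = -0.033278
a = ȳ − b·x̄ = 19.04 − (-0.033278)·76.4 = 21.582447
ŷ(93) = a + b·93 = 21.582447 + (-0.033278)·93 = 18.487584

18.488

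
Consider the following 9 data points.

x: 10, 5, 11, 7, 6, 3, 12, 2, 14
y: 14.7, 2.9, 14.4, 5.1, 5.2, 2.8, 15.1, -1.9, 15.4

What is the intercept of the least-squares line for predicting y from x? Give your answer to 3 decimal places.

-3.792

n = 9, Σx = 70, Σy = 73.7, Σxy = 788.2, Σx² = 684
Sxx = Σx² − (Σx)²/n = 684 − 544.444444 = 139.555556
Sxy = Σxy − (Σx)(Σy)/n = 788.2 − 573.222222 = 214.977778
b = Sxy/Sxx = 214.977778/139.555556 = 1.540446
a = ȳ − b·x̄ = 8.188889 − 1.540446·7.777778 = -3.792357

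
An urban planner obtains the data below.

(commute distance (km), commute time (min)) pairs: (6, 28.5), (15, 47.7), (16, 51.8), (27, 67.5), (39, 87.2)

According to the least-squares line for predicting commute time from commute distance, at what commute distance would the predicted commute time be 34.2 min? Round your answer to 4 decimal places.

7.6726

n = 5, Σx = 103, Σy = 282.7, Σxy = 6938.6, Σx² = 2767
Sxx = Σx² − (Σx)²/n = 2767 − 2121.8 = 645.2
Sxy = Σxy − (Σx)(Σy)/n = 6938.6 − 5823.62 = 1114.98
b = Sxy/Sxx = 1114.98/645.2 = 1.728115
a = ȳ − b·x̄ = 56.54 − 1.728115·20.6 = 20.940825
Set a + b·x = 34.2: x = (34.2 − 20.940825) / 1.728115 = 7.672622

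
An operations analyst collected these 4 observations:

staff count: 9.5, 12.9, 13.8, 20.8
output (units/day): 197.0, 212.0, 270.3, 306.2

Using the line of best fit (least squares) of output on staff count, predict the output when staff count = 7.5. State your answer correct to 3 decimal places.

n = 4, Σx = 57, Σy = 985.5, Σxy = 14705.4, Σx² = 879.74
Sxx = Σx² − (Σx)²/n = 879.74 − 812.25 = 67.49
Sxy = Σxy − (Σx)(Σy)/n = 14705.4 − 14043.375 = 662.025
b = Sxy/Sxx = 662.025/67.49 = 9.809231
a = ȳ − b·x̄ = 246.375 − 9.809231·14.25 = 106.593458
ŷ(7.5) = a + b·7.5 = 106.593458 + 9.809231·7.5 = 180.162691

180.163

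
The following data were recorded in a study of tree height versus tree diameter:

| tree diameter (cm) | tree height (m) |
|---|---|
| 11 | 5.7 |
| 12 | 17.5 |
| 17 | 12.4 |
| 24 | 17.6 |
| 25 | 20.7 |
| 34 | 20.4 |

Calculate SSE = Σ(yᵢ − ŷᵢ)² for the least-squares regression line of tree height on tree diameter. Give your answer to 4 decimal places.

78.0483

n = 6, Σx = 123, Σy = 94.3, Σxy = 2117, Σx² = 2911, Σy² = 1646.91
Sxx = Σx² − (Σx)²/n = 2911 − 2521.5 = 389.5
Sxy = Σxy − (Σx)(Σy)/n = 2117 − 1933.15 = 183.85
Syy = Σy² − (Σy)²/n = 1646.91 − 1482.081667 = 164.828333
b = Sxy/Sxx = 183.85/389.5 = 0.472015
SSE = Syy − b·Sxy = 164.828333 − 0.472015·183.85 = 78.048301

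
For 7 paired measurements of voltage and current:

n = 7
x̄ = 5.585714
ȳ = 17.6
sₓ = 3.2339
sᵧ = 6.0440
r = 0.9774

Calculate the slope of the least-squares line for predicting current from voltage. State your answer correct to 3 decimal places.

b = r · sᵧ/sₓ = 0.9774 · 6.044/3.2339 = 1.826713

1.827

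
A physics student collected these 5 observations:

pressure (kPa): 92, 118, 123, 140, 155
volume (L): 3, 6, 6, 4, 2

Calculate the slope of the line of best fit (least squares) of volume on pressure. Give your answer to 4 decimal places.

-0.0201

n = 5, Σx = 628, Σy = 21, Σxy = 2592, Σx² = 81142
Sxx = Σx² − (Σx)²/n = 81142 − 78876.8 = 2265.2
Sxy = Σxy − (Σx)(Σy)/n = 2592 − 2637.6 = -45.6
b = Sxy/Sxx = -45.6/2265.2 = -0.020131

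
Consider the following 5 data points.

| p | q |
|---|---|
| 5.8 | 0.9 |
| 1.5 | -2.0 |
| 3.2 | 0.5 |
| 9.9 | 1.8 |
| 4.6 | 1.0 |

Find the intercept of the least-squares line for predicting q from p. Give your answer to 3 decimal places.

-1.451

n = 5, Σx = 25, Σy = 2.2, Σxy = 26.24, Σx² = 165.3
Sxx = Σx² − (Σx)²/n = 165.3 − 125 = 40.3
Sxy = Σxy − (Σx)(Σy)/n = 26.24 − 11 = 15.24
b = Sxy/Sxx = 15.24/40.3 = 0.378164
a = ȳ − b·x̄ = 0.44 − 0.378164·5 = -1.450819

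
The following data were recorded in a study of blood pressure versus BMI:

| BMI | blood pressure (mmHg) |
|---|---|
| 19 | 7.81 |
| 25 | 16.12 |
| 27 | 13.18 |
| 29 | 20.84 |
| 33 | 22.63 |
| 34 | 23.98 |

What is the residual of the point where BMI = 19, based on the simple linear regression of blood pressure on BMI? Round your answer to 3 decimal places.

-0.169

n = 6, Σx = 167, Σy = 104.56, Σxy = 3073.72, Σx² = 4801
Sxx = Σx² − (Σx)²/n = 4801 − 4648.166667 = 152.833333
Sxy = Σxy − (Σx)(Σy)/n = 3073.72 − 2910.253333 = 163.466667
b = Sxy/Sxx = 163.466667/152.833333 = 1.069575
a = ȳ − b·x̄ = 17.426667 − 1.069575·27.833333 = -12.343162
ŷ(19) = -12.343162 + 1.069575·19 = 7.978757
residual = y − ŷ = 7.81 − 7.978757 = -0.168757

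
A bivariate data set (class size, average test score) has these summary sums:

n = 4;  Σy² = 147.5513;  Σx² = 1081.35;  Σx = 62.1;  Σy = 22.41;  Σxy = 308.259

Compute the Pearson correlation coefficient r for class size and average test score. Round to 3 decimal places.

Sxx = Σx² − (Σx)²/n = 1081.35 − 964.1025 = 117.2475
Sxy = Σxy − (Σx)(Σy)/n = 308.259 − 347.91525 = -39.65625
Syy = Σy² − (Σy)²/n = 147.5513 − 125.552025 = 21.999275
r = Sxy/√(Sxx·Syy) = -39.65625/√(2579.359996) = -39.65625/50.787400 = -0.780829

-0.781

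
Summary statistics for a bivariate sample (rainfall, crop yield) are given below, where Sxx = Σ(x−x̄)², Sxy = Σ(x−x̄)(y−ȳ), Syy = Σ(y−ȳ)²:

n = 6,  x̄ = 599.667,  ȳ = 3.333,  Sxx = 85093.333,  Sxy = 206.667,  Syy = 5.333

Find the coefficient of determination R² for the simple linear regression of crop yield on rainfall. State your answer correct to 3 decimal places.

R² = Sxy²/(Sxx·Syy) = (206.667)²/(85093.333·5.333) = 0.094119

0.094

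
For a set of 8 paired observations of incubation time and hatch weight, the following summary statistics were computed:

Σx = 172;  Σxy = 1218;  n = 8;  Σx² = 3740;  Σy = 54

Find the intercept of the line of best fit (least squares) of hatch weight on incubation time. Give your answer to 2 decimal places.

Sxx = Σx² − (Σx)²/n = 3740 − 3698 = 42
Sxy = Σxy − (Σx)(Σy)/n = 1218 − 1161 = 57
b = Sxy/Sxx = 57/42 = 1.357143
a = ȳ − b·x̄ = 6.75 − 1.357143·21.5 = -22.428571

-22.43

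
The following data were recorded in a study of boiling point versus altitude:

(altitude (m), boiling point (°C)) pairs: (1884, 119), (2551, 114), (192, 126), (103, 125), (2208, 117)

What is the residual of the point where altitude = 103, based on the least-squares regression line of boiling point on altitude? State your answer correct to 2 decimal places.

-0.85

n = 5, Σx = 6938, Σy = 601, Σxy = 810413, Σx² = 14979794
Sxx = Σx² − (Σx)²/n = 14979794 − 9627168.8 = 5352625.2
Sxy = Σxy − (Σx)(Σy)/n = 810413 − 833947.6 = -23534.6
b = Sxy/Sxx = -23534.6/5352625.2 = -0.004397
a = ȳ − b·x̄ = 120.2 − (-0.004397)·1387.6 = 126.301046
ŷ(103) = 126.301046 + (-0.004397)·103 = 125.848172
residual = y − ŷ = 125 − 125.848172 = -0.848172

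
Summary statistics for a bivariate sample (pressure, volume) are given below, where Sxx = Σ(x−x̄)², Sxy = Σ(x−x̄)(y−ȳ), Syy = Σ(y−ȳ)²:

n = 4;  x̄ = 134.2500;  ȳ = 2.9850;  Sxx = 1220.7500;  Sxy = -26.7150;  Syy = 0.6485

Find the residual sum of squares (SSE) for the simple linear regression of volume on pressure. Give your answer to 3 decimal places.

0.064

b = Sxy/Sxx = -26.715/1220.75 = -0.021884
SSE = Syy − b·Sxy = 0.6485 − (-0.021884)·(-26.715) = 0.063867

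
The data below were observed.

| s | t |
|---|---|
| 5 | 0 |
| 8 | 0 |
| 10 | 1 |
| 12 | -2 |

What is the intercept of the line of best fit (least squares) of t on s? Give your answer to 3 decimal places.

n = 4, Σx = 35, Σy = -1, Σxy = -14, Σx² = 333
Sxx = Σx² − (Σx)²/n = 333 − 306.25 = 26.75
Sxy = Σxy − (Σx)(Σy)/n = -14 − (-8.75) = -5.25
b = Sxy/Sxx = -5.25/26.75 = -0.196262
a = ȳ − b·x̄ = -0.25 − (-0.196262)·8.75 = 1.467290

1.467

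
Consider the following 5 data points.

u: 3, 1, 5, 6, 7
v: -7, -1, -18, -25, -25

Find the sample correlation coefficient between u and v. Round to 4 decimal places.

-0.9838

n = 5, Σx = 22, Σy = -76, Σxy = -437, Σx² = 120, Σy² = 1624
Sxx = Σx² − (Σx)²/n = 120 − 96.8 = 23.2
Sxy = Σxy − (Σx)(Σy)/n = -437 − (-334.4) = -102.6
Syy = Σy² − (Σy)²/n = 1624 − 1155.2 = 468.8
r = Sxy/√(Sxx·Syy) = -102.6/√(10876.16) = -102.6/104.288830 = -0.983806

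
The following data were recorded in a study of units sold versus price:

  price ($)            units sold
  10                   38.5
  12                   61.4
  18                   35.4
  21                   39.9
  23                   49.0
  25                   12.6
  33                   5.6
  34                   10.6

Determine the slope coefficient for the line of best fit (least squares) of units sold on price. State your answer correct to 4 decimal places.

n = 8, Σx = 176, Σy = 253, Σxy = 4584.1, Σx² = 4408
Sxx = Σx² − (Σx)²/n = 4408 − 3872 = 536
Sxy = Σxy − (Σx)(Σy)/n = 4584.1 − 5566 = -981.9
b = Sxy/Sxx = -981.9/536 = -1.831903

-1.8319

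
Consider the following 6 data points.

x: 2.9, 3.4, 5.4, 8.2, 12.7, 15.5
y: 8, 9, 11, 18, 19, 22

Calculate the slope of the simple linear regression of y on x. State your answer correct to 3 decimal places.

n = 6, Σx = 48.1, Σy = 87, Σxy = 843.1, Σx² = 517.91
Sxx = Σx² − (Σx)²/n = 517.91 − 385.601667 = 132.308333
Sxy = Σxy − (Σx)(Σy)/n = 843.1 − 697.45 = 145.65
b = Sxy/Sxx = 145.65/132.308333 = 1.100838

1.101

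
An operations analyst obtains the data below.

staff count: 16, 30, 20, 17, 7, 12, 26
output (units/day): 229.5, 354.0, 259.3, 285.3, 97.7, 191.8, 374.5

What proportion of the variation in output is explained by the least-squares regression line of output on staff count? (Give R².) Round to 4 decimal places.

0.9021

n = 7, Σx = 128, Σy = 1792.1, Σxy = 37050.6, Σx² = 2714, Σy² = 513201.61
Sxx = Σx² − (Σx)²/n = 2714 − 2340.571429 = 373.428571
Sxy = Σxy − (Σx)(Σy)/n = 37050.6 − 32769.828571 = 4280.771429
Syy = Σy² − (Σy)²/n = 513201.61 − 458803.201429 = 54398.408571
R² = Sxy²/(Sxx·Syy) = (4280.771429)²/(373.428571·54398.408571) = 0.902091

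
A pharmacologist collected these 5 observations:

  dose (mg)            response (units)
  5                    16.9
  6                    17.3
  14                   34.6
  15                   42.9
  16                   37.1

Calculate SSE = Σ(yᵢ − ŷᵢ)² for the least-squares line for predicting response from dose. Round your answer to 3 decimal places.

36.606

n = 5, Σx = 56, Σy = 148.8, Σxy = 1909.8, Σx² = 738, Σy² = 4998.88
Sxx = Σx² − (Σx)²/n = 738 − 627.2 = 110.8
Sxy = Σxy − (Σx)(Σy)/n = 1909.8 − 1666.56 = 243.24
Syy = Σy² − (Σy)²/n = 4998.88 − 4428.288 = 570.592
b = Sxy/Sxx = 243.24/110.8 = 2.195307
SSE = Syy − b·Sxy = 570.592 − 2.195307·243.24 = 36.605560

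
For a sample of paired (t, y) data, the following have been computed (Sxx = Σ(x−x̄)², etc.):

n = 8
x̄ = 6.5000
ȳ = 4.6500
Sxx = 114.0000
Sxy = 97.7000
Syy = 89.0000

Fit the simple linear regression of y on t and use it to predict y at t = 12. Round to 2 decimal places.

9.36

b = Sxy/Sxx = 97.7/114 = 0.857018
a = ȳ − b·x̄ = 4.65 − 0.857018·6.5 = -0.920614
ŷ(12) = a + b·12 = -0.920614 + 0.857018·12 = 9.363596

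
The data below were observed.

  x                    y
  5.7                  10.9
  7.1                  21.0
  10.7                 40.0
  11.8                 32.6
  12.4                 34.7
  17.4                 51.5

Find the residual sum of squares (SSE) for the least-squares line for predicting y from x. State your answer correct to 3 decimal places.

n = 6, Σx = 65.1, Σy = 190.7, Σxy = 2350.29, Σx² = 793.15, Σy² = 7078.91
Sxx = Σx² − (Σx)²/n = 793.15 − 706.335 = 86.815
Sxy = Σxy − (Σx)(Σy)/n = 2350.29 − 2069.095 = 281.195
Syy = Σy² − (Σy)²/n = 7078.91 − 6061.081667 = 1017.828333
b = Sxy/Sxx = 281.195/86.815 = 3.239014
SSE = Syy − b·Sxy = 1017.828333 − 3.239014·281.195 = 107.033793

107.034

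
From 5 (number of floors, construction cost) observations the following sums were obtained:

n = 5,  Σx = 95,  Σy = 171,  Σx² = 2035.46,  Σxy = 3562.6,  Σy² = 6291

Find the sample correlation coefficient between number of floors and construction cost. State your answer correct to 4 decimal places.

0.9817

Sxx = Σx² − (Σx)²/n = 2035.46 − 1805 = 230.46
Sxy = Σxy − (Σx)(Σy)/n = 3562.6 − 3249 = 313.6
Syy = Σy² − (Σy)²/n = 6291 − 5848.2 = 442.8
r = Sxy/√(Sxx·Syy) = 313.6/√(102047.688) = 313.6/319.449038 = 0.981690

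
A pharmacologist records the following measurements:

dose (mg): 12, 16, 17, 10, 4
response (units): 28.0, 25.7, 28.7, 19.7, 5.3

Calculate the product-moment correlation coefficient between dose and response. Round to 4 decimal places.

n = 5, Σx = 59, Σy = 107.4, Σxy = 1453.3, Σx² = 805, Σy² = 2684.36
Sxx = Σx² − (Σx)²/n = 805 − 696.2 = 108.8
Sxy = Σxy − (Σx)(Σy)/n = 1453.3 − 1267.32 = 185.98
Syy = Σy² − (Σy)²/n = 2684.36 − 2306.952 = 377.408
r = Sxy/√(Sxx·Syy) = 185.98/√(41061.9904) = 185.98/202.637584 = 0.917796

0.9178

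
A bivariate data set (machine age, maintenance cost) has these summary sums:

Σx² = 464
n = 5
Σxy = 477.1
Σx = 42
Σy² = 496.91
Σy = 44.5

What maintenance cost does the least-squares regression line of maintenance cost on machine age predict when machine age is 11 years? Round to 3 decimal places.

11.315

Sxx = Σx² − (Σx)²/n = 464 − 352.8 = 111.2
Sxy = Σxy − (Σx)(Σy)/n = 477.1 − 373.8 = 103.3
b = Sxy/Sxx = 103.3/111.2 = 0.928957
a = ȳ − b·x̄ = 8.9 − 0.928957·8.4 = 1.096763
ŷ(11) = a + b·11 = 1.096763 + 0.928957·11 = 11.315288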